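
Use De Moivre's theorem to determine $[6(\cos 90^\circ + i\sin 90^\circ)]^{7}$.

By De Moivre: z^n = r^n(cos(nθ) + i sin(nθ))
= 6^7(cos(7*90°) + i sin(7*90°))
= 279936(cos 270° + i sin 270°)
= -279936i


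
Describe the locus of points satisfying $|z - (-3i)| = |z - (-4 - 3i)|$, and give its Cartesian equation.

|z - z1| = |z - z2| means z is equidistant from z1 and z2,
i.e. the perpendicular bisector of the segment from (0, -3) to (-4, -3) (midpoint (-2, -3)).
With z = x + yi, square both sides:
(x - 0)^2 + (y - (-3))^2 = (x - (-4))^2 + (y - (-3))^2
The x^2 and y^2 terms cancel: -8x + 0y = 25 - 9 = 16
Simplify: x = -2
Locus: Perpendicular bisector of the segment from (0, -3) to (-4, -3): the line x = -2


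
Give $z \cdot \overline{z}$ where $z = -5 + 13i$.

z * conjugate(z) = |z|^2 = a^2 + b^2
= (-5)^2 + 13^2 = 194


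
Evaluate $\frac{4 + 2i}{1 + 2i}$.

Multiply numerator and denominator by conjugate (1 - 2i):
= (4 + 2i)(1 - 2i) / (1^2 + 2^2)
= (8 - 6i) / 5
= 8/5 - (6/5)i


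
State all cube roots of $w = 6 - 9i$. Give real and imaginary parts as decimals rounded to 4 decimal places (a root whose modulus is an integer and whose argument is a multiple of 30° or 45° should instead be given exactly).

|w| = sqrt(117) ≈ 10.816654, arg(w) ≈ 303.690068°
Root modulus = sqrt(117)^(1/3) ≈ 2.211554
Root arguments: θ_k = (arg(w) + 360°k)/3 for k = 0, 1, ..., 2
Compute each root as (root modulus)(cos θ_k + i sin θ_k) using full-precision intermediates, then round to 4 decimal places.
Roots: -0.4307 + 2.1692i, -1.6632 - 1.4576i, 2.0939 - 0.7116i


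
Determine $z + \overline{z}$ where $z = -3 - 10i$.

z + conjugate(z) = (a + bi) + (a - bi) = 2a
= 2 * (-3) = -6


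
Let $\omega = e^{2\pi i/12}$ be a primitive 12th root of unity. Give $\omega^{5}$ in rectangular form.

ω^5 = e^(2πi·5/12) = e^(i·5π/6)
= cos(5π/6) + i sin(5π/6)
= -sqrt(3)/2 + (1/2)i


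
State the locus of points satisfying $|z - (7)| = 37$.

|z - z0| = r describes a circle centered at z0 with radius r
Here z0 = 7 and r = 37
Locus: Circle centered at (7, 0) with radius 37


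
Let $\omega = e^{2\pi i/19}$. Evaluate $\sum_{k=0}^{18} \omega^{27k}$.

Let ζ = ω^27 = e^(2πi·27/19). Since 19 ∤ 27, ζ ≠ 1.
Sum = Σ_{k=0}^{18} ζ^k = (ζ^19 - 1)/(ζ - 1) = (ω^{27·19} - 1)/(ζ - 1) = (1 - 1)/(ζ - 1) = 0


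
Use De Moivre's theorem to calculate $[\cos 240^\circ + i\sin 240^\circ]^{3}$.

By De Moivre: z^n = r^n(cos(nθ) + i sin(nθ))
= 1^3(cos(3*240°) + i sin(3*240°))
= 1(cos 0° + i sin 0°)
= 1


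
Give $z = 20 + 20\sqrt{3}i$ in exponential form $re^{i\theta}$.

r = |z| = sqrt((20)^2 + (20*sqrt(3))^2) = sqrt(400 + 1200) = sqrt(1600) = 40
θ = arctan(b/a) = arctan(34.641/20) (quadrant-adjusted) = 60° = π/3
z = 40e^(i*π/3)


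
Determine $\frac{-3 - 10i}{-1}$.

Divisor is real, so divide each part by -1:
= 3 + 10i


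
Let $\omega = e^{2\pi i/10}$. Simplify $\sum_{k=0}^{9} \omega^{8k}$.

Let ζ = ω^8 = e^(2πi·8/10). Since 10 ∤ 8, ζ ≠ 1.
Sum = Σ_{k=0}^{9} ζ^k = (ζ^10 - 1)/(ζ - 1) = (ω^{8·10} - 1)/(ζ - 1) = (1 - 1)/(ζ - 1) = 0


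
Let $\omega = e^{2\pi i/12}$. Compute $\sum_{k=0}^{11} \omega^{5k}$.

Let ζ = ω^5 = e^(2πi·5/12). Since 12 ∤ 5, ζ ≠ 1.
Sum = Σ_{k=0}^{11} ζ^k = (ζ^12 - 1)/(ζ - 1) = (ω^{5·12} - 1)/(ζ - 1) = (1 - 1)/(ζ - 1) = 0


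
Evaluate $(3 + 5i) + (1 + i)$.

(3 + 1) + (5 + 1)i = 4 + 6i


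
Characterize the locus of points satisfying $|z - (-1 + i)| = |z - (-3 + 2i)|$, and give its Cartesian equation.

|z - z1| = |z - z2| means z is equidistant from z1 and z2,
i.e. the perpendicular bisector of the segment from (-1, 1) to (-3, 2) (midpoint (-2, 3/2)).
With z = x + yi, square both sides:
(x - (-1))^2 + (y - 1)^2 = (x - (-3))^2 + (y - 2)^2
The x^2 and y^2 terms cancel: -4x + 2y = 13 - 2 = 11
Simplify: 4x - 2y = -11
Locus: Perpendicular bisector of the segment from (-1, 1) to (-3, 2): the line 4x - 2y = -11


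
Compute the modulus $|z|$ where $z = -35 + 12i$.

|z| = sqrt(a^2 + b^2) = sqrt((-35)^2 + 12^2) = sqrt(1369) = 37


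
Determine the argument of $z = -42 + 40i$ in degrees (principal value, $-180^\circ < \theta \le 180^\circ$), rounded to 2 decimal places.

θ = arctan(b/a) = arctan(40/-42) (quadrant-adjusted) = 136.40°


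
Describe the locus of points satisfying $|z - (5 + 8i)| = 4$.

|z - z0| = r describes a circle centered at z0 with radius r
Here z0 = 5 + 8i and r = 4
Locus: Circle centered at (5, 8) with radius 4


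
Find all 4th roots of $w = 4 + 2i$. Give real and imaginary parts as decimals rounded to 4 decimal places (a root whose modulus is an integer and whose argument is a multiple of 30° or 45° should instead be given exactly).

|w| = sqrt(20) ≈ 4.472136, arg(w) ≈ 26.565051°
Root modulus = sqrt(20)^(1/4) ≈ 1.454215
Root arguments: θ_k = (arg(w) + 360°k)/4 for k = 0, 1, ..., 3
Compute each root as (root modulus)(cos θ_k + i sin θ_k) using full-precision intermediates, then round to 4 decimal places.
Roots: 1.4445 + 0.1682i, -0.1682 + 1.4445i, -1.4445 - 0.1682i, 0.1682 - 1.4445i


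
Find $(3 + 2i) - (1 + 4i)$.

(3 - 1) + (2 - 4)i = 2 - 2i


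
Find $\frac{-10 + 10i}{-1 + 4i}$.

Multiply numerator and denominator by conjugate (-1 - 4i):
= (-10 + 10i)(-1 - 4i) / ((-1)^2 + 4^2)
= (50 + 30i) / 17
= 50/17 + (30/17)i


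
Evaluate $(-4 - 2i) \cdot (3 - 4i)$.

(a1*a2 - b1*b2) + (a1*b2 + b1*a2)i
= (-12 - 8) + (16 + (-6))i
= -20 + 10i


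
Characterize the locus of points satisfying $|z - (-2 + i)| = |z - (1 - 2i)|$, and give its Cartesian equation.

|z - z1| = |z - z2| means z is equidistant from z1 and z2,
i.e. the perpendicular bisector of the segment from (-2, 1) to (1, -2) (midpoint (-1/2, -1/2)).
With z = x + yi, square both sides:
(x - (-2))^2 + (y - 1)^2 = (x - 1)^2 + (y - (-2))^2
The x^2 and y^2 terms cancel: 6x + (-6)y = 5 - 5 = 0
Simplify: x - y = 0
Locus: Perpendicular bisector of the segment from (-2, 1) to (1, -2): the line x - y = 0


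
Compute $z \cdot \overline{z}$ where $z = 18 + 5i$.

z * conjugate(z) = |z|^2 = a^2 + b^2
= 18^2 + 5^2 = 349


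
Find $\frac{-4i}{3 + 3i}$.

Multiply numerator and denominator by conjugate (3 - 3i):
= (-4i)(3 - 3i) / (3^2 + 3^2)
= (-12 - 12i) / 18
Divide through by 6: (-2 - 2i) / 3
= -2/3 - (2/3)i


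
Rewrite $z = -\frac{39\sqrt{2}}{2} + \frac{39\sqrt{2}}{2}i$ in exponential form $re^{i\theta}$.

r = |z| = sqrt((-39*sqrt(2)/2)^2 + (39*sqrt(2)/2)^2) = sqrt(1521/2 + 1521/2) = sqrt(1521) = 39
θ = arctan(b/a) = arctan(27.5772/-27.5772) (quadrant-adjusted) = 135° = 3π/4
z = 39e^(i*3π/4)


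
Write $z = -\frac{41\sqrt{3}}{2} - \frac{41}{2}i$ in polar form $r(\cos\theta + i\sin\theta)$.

r = |z| = sqrt(a^2 + b^2) = sqrt((-41*sqrt(3)/2)^2 + (-41/2)^2) = sqrt(5043/4 + 1681/4) = sqrt(1681) = 41
θ = arctan(b/a) = arctan(-20.5/-35.507) (quadrant-adjusted) = 210°
z = 41(cos 210° + i sin 210°)


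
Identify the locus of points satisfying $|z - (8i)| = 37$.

|z - z0| = r describes a circle centered at z0 with radius r
Here z0 = 8i and r = 37
Locus: Circle centered at (0, 8) with radius 37


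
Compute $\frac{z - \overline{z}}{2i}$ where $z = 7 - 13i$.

z - conjugate(z) = 2bi
(z - conjugate(z))/(2i) = 2bi/(2i) = b = -13


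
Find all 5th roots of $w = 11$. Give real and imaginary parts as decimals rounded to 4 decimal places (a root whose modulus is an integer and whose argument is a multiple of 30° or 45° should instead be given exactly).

|w| = 11, arg(w) = 0°
Root modulus = 11^(1/5) ≈ 1.615394
Root arguments: θ_k = (0° + 360°k)/5 for k = 0, 1, ..., 4
Compute each root as (root modulus)(cos θ_k + i sin θ_k) using full-precision intermediates, then round to 4 decimal places.
Roots: 1.6154, 0.4992 + 1.5363i, -1.3069 + 0.9495i, -1.3069 - 0.9495i, 0.4992 - 1.5363i


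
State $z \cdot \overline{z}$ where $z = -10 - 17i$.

z * conjugate(z) = |z|^2 = a^2 + b^2
= (-10)^2 + (-17)^2 = 389


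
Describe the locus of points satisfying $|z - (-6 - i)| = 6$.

|z - z0| = r describes a circle centered at z0 with radius r
Here z0 = -6 - i and r = 6
Locus: Circle centered at (-6, -1) with radius 6


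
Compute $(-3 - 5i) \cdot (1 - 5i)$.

(a1*a2 - b1*b2) + (a1*b2 + b1*a2)i
= (-3 - 25) + (15 + (-5))i
= -28 + 10i


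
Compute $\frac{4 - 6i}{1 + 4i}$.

Multiply numerator and denominator by conjugate (1 - 4i):
= (4 - 6i)(1 - 4i) / (1^2 + 4^2)
= (-20 - 22i) / 17
= -20/17 - (22/17)i


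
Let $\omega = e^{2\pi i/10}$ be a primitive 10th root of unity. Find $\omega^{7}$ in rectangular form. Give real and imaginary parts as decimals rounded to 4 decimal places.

ω^7 = e^(2πi·7/10) = e^(i·7π/5)
= cos(7π/5) + i sin(7π/5)
= -0.3090 - 0.9511i


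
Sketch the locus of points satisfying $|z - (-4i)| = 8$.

|z - z0| = r describes a circle centered at z0 with radius r
Here z0 = -4i and r = 8
Locus: Circle centered at (0, -4) with radius 8


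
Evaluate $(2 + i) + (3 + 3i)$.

(2 + 3) + (1 + 3)i = 5 + 4i


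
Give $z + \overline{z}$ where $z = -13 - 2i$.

z + conjugate(z) = (a + bi) + (a - bi) = 2a
= 2 * (-13) = -26


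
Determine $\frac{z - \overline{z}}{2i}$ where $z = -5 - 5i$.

z - conjugate(z) = 2bi
(z - conjugate(z))/(2i) = 2bi/(2i) = b = -5


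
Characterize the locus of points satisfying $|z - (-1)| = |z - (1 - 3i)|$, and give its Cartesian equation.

|z - z1| = |z - z2| means z is equidistant from z1 and z2,
i.e. the perpendicular bisector of the segment from (-1, 0) to (1, -3) (midpoint (0, -3/2)).
With z = x + yi, square both sides:
(x - (-1))^2 + (y - 0)^2 = (x - 1)^2 + (y - (-3))^2
The x^2 and y^2 terms cancel: 4x + (-6)y = 10 - 1 = 9
Simplify: 4x - 6y = 9
Locus: Perpendicular bisector of the segment from (-1, 0) to (1, -3): the line 4x - 6y = 9


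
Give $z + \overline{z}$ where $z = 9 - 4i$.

z + conjugate(z) = (a + bi) + (a - bi) = 2a
= 2 * 9 = 18


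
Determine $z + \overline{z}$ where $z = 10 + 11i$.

z + conjugate(z) = (a + bi) + (a - bi) = 2a
= 2 * 10 = 20


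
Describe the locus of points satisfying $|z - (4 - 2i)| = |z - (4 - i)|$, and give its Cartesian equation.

|z - z1| = |z - z2| means z is equidistant from z1 and z2,
i.e. the perpendicular bisector of the segment from (4, -2) to (4, -1) (midpoint (4, -3/2)).
With z = x + yi, square both sides:
(x - 4)^2 + (y - (-2))^2 = (x - 4)^2 + (y - (-1))^2
The x^2 and y^2 terms cancel: 0x + 2y = 17 - 20 = -3
Simplify: y = -3/2
Locus: Perpendicular bisector of the segment from (4, -2) to (4, -1): the line y = -3/2


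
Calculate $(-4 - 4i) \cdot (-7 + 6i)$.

(a1*a2 - b1*b2) + (a1*b2 + b1*a2)i
= (28 - (-24)) + (-24 + 28)i
= 52 + 4i


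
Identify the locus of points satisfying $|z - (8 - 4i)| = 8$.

|z - z0| = r describes a circle centered at z0 with radius r
Here z0 = 8 - 4i and r = 8
Locus: Circle centered at (8, -4) with radius 8


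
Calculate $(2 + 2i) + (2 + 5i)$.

(2 + 2) + (2 + 5)i = 4 + 7i


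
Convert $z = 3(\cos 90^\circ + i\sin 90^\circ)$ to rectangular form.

a = r cos θ = 3 * 0 = 0
b = r sin θ = 3 * 1 = 3
z = 3i


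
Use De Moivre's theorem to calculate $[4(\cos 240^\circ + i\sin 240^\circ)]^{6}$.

By De Moivre: z^n = r^n(cos(nθ) + i sin(nθ))
= 4^6(cos(6*240°) + i sin(6*240°))
= 4096(cos 0° + i sin 0°)
= 4096


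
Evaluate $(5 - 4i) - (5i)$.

(5 - 0) + (-4 - 5)i = 5 - 9i


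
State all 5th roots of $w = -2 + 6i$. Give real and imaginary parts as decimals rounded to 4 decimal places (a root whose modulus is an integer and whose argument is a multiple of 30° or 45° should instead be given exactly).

|w| = sqrt(40) ≈ 6.324555, arg(w) ≈ 108.434949°
Root modulus = sqrt(40)^(1/5) ≈ 1.446126
Root arguments: θ_k = (arg(w) + 360°k)/5 for k = 0, 1, ..., 4
Compute each root as (root modulus)(cos θ_k + i sin θ_k) using full-precision intermediates, then round to 4 decimal places.
Roots: 1.3438 + 0.5344i, -0.0930 + 1.4431i, -1.4012 + 0.3575i, -0.7730 - 1.2222i, 0.9235 - 1.1129i


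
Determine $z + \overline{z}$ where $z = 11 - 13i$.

z + conjugate(z) = (a + bi) + (a - bi) = 2a
= 2 * 11 = 22


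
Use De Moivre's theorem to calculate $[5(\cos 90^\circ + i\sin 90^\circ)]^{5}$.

By De Moivre: z^n = r^n(cos(nθ) + i sin(nθ))
= 5^5(cos(5*90°) + i sin(5*90°))
= 3125(cos 90° + i sin 90°)
= 3125i


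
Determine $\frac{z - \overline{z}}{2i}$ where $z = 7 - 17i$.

z - conjugate(z) = 2bi
(z - conjugate(z))/(2i) = 2bi/(2i) = b = -17


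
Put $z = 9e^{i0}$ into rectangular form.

a = r cos θ = 9 * 1 = 9
b = r sin θ = 9 * 0 = 0
z = 9


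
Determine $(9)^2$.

(a + bi)^2 = a^2 - b^2 + 2abi
= 9^2 - 0^2 + 2*9*0i
= 81


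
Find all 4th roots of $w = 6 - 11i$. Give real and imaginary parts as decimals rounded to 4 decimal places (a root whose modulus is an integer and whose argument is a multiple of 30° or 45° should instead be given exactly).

|w| = sqrt(157) ≈ 12.529964, arg(w) ≈ 298.610460°
Root modulus = sqrt(157)^(1/4) ≈ 1.881427
Root arguments: θ_k = (arg(w) + 360°k)/4 for k = 0, 1, ..., 3
Compute each root as (root modulus)(cos θ_k + i sin θ_k) using full-precision intermediates, then round to 4 decimal places.
Roots: 0.4980 + 1.8143i, -1.8143 + 0.4980i, -0.4980 - 1.8143i, 1.8143 - 0.4980i


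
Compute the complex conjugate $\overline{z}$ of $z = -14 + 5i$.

If z = a + bi, then conjugate(z) = a - bi
conjugate(-14 + 5i) = -14 - 5i


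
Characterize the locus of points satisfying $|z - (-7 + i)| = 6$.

|z - z0| = r describes a circle centered at z0 with radius r
Here z0 = -7 + i and r = 6
Locus: Circle centered at (-7, 1) with radius 6


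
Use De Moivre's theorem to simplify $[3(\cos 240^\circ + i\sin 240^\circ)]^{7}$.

By De Moivre: z^n = r^n(cos(nθ) + i sin(nθ))
= 3^7(cos(7*240°) + i sin(7*240°))
= 2187(cos 240° + i sin 240°)
= -2187/2 - (2187*sqrt(3)/2)i


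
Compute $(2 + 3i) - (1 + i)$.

(2 - 1) + (3 - 1)i = 1 + 2i


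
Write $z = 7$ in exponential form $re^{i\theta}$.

r = |z| = sqrt((7)^2 + (0)^2) = sqrt(49 + 0) = sqrt(49) = 7
b = 0 and a > 0, so z lies on the positive real axis: θ = 0
z = 7e^(i*0) = 7


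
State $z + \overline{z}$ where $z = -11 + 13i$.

z + conjugate(z) = (a + bi) + (a - bi) = 2a
= 2 * (-11) = -22


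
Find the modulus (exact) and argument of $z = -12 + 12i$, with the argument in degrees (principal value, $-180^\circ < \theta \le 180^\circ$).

|z| = sqrt((-12)^2 + 12^2) = sqrt(288)
arg(z) = arctan(b/a) = arctan(12/-12) (quadrant-adjusted) = 135°


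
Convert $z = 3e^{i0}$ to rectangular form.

a = r cos θ = 3 * 1 = 3
b = r sin θ = 3 * 0 = 0
z = 3


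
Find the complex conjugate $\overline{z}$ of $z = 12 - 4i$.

If z = a + bi, then conjugate(z) = a - bi
conjugate(12 - 4i) = 12 + 4i


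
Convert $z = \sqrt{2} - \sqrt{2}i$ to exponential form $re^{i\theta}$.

r = |z| = sqrt((sqrt(2))^2 + (-sqrt(2))^2) = sqrt(2 + 2) = sqrt(4) = 2
θ = arctan(b/a) = arctan(-1.4142/1.4142) (quadrant-adjusted) = -45° = -π/4
z = 2e^(-i*π/4)


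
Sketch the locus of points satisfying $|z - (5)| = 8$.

|z - z0| = r describes a circle centered at z0 with radius r
Here z0 = 5 and r = 8
Locus: Circle centered at (5, 0) with radius 8


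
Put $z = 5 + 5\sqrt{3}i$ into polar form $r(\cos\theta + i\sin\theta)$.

r = |z| = sqrt(a^2 + b^2) = sqrt((5)^2 + (5*sqrt(3))^2) = sqrt(25 + 75) = sqrt(100) = 10
θ = arctan(b/a) = arctan(8.6603/5) (quadrant-adjusted) = 60°
z = 10(cos 60° + i sin 60°)


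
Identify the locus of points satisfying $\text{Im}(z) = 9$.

Im(z) = y where z = x + yi; the equation y = 9 is satisfied by all points with that y-coordinate
Locus: Horizontal line y = 9


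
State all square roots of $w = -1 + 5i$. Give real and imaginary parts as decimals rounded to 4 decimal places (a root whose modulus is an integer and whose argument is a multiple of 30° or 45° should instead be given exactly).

|w| = sqrt(26) ≈ 5.099020, arg(w) ≈ 101.309932°
Root modulus = sqrt(26)^(1/2) ≈ 2.258101
Root arguments: θ_k = (arg(w) + 360°k)/2 for k = 0, 1, ..., 1
Compute each root as (root modulus)(cos θ_k + i sin θ_k) using full-precision intermediates, then round to 4 decimal places.
Roots: 1.4316 + 1.7463i, -1.4316 - 1.7463i


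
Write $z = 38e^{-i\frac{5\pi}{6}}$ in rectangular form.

a = r cos θ = 38 * -sqrt(3)/2 = -19*sqrt(3)
b = r sin θ = 38 * -1/2 = -19
z = -19*sqrt(3) - 19i


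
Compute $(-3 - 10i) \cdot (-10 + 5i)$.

(a1*a2 - b1*b2) + (a1*b2 + b1*a2)i
= (30 - (-50)) + (-15 + 100)i
= 80 + 85i


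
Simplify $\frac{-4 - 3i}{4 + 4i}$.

Multiply numerator and denominator by conjugate (4 - 4i):
= (-4 - 3i)(4 - 4i) / (4^2 + 4^2)
= (-28 + 4i) / 32
Divide through by 4: (-7 + i) / 8
= -7/8 + (1/8)i


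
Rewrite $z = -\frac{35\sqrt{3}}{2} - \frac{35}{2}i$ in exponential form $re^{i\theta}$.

r = |z| = sqrt((-35*sqrt(3)/2)^2 + (-35/2)^2) = sqrt(3675/4 + 1225/4) = sqrt(1225) = 35
θ = arctan(b/a) = arctan(-17.5/-30.3109) (quadrant-adjusted) = 210° = 7π/6
z = 35e^(i*7π/6)


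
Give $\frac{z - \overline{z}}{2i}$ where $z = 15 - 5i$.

z - conjugate(z) = 2bi
(z - conjugate(z))/(2i) = 2bi/(2i) = b = -5


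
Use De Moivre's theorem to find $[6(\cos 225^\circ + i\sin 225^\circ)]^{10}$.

By De Moivre: z^n = r^n(cos(nθ) + i sin(nθ))
= 6^10(cos(10*225°) + i sin(10*225°))
= 60466176(cos 90° + i sin 90°)
= 60466176i


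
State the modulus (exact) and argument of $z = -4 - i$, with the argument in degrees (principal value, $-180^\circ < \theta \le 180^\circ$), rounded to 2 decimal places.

|z| = sqrt((-4)^2 + (-1)^2) = sqrt(17)
arg(z) = arctan(b/a) = arctan(-1/-4) (quadrant-adjusted) = -165.96°


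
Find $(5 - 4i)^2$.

(a + bi)^2 = a^2 - b^2 + 2abi
= 5^2 - (-4)^2 + 2*5*(-4)i
= 9 - 40i


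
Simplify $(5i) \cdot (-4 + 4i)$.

(a1*a2 - b1*b2) + (a1*b2 + b1*a2)i
= (0 - 20) + (0 + (-20))i
= -20 - 20i


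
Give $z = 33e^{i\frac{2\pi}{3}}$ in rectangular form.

a = r cos θ = 33 * -1/2 = -33/2
b = r sin θ = 33 * sqrt(3)/2 = 33*sqrt(3)/2
z = -33/2 + (33*sqrt(3)/2)i


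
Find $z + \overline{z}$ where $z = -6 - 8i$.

z + conjugate(z) = (a + bi) + (a - bi) = 2a
= 2 * (-6) = -12


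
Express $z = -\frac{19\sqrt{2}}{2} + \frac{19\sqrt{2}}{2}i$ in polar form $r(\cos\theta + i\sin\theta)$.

r = |z| = sqrt(a^2 + b^2) = sqrt((-19*sqrt(2)/2)^2 + (19*sqrt(2)/2)^2) = sqrt(361/2 + 361/2) = sqrt(361) = 19
θ = arctan(b/a) = arctan(13.435/-13.435) (quadrant-adjusted) = 135°
z = 19(cos 135° + i sin 135°)


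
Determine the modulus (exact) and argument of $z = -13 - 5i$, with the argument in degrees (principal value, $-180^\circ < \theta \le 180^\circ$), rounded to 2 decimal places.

|z| = sqrt((-13)^2 + (-5)^2) = sqrt(194)
arg(z) = arctan(b/a) = arctan(-5/-13) (quadrant-adjusted) = -158.96°


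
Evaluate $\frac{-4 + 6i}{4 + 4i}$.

Multiply numerator and denominator by conjugate (4 - 4i):
= (-4 + 6i)(4 - 4i) / (4^2 + 4^2)
= (8 + 40i) / 32
Divide through by 8: (1 + 5i) / 4
= 1/4 + (5/4)i


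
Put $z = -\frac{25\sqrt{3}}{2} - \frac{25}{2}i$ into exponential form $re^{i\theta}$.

r = |z| = sqrt((-25*sqrt(3)/2)^2 + (-25/2)^2) = sqrt(1875/4 + 625/4) = sqrt(625) = 25
θ = arctan(b/a) = arctan(-12.5/-21.6506) (quadrant-adjusted) = -150° = -5π/6
z = 25e^(-i*5π/6)


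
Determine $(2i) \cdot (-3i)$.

(a1*a2 - b1*b2) + (a1*b2 + b1*a2)i
= (0 - (-6)) + (0 + 0)i
= 6


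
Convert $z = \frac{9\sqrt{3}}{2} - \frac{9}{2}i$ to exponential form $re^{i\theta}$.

r = |z| = sqrt((9*sqrt(3)/2)^2 + (-9/2)^2) = sqrt(243/4 + 81/4) = sqrt(81) = 9
θ = arctan(b/a) = arctan(-4.5/7.7942) (quadrant-adjusted) = -30° = -π/6
z = 9e^(-i*π/6)


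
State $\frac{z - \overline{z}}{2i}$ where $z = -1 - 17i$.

z - conjugate(z) = 2bi
(z - conjugate(z))/(2i) = 2bi/(2i) = b = -17


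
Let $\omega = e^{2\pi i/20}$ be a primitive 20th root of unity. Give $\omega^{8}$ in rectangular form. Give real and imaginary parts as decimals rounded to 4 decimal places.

ω^8 = e^(2πi·8/20) = e^(i·4π/5)
= cos(4π/5) + i sin(4π/5)
= -0.8090 + 0.5878i


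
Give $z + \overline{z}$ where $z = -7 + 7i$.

z + conjugate(z) = (a + bi) + (a - bi) = 2a
= 2 * (-7) = -14


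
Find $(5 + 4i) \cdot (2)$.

(a1*a2 - b1*b2) + (a1*b2 + b1*a2)i
= (10 - 0) + (0 + 8)i
= 10 + 8i


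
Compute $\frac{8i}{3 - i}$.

Multiply numerator and denominator by conjugate (3 + i):
= (8i)(3 + i) / (3^2 + (-1)^2)
= (-8 + 24i) / 10
Divide through by 2: (-4 + 12i) / 5
= -4/5 + (12/5)i


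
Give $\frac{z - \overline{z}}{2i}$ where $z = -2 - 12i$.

z - conjugate(z) = 2bi
(z - conjugate(z))/(2i) = 2bi/(2i) = b = -12


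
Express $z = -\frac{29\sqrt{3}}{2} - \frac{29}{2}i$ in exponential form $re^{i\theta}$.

r = |z| = sqrt((-29*sqrt(3)/2)^2 + (-29/2)^2) = sqrt(2523/4 + 841/4) = sqrt(841) = 29
θ = arctan(b/a) = arctan(-14.5/-25.1147) (quadrant-adjusted) = -150° = -5π/6
z = 29e^(-i*5π/6)


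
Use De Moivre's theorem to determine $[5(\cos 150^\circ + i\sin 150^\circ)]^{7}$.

By De Moivre: z^n = r^n(cos(nθ) + i sin(nθ))
= 5^7(cos(7*150°) + i sin(7*150°))
= 78125(cos 330° + i sin 330°)
= 78125*sqrt(3)/2 - (78125/2)i


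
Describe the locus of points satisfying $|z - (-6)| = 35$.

|z - z0| = r describes a circle centered at z0 with radius r
Here z0 = -6 and r = 35
Locus: Circle centered at (-6, 0) with radius 35


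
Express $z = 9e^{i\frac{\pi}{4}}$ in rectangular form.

a = r cos θ = 9 * sqrt(2)/2 = 9*sqrt(2)/2
b = r sin θ = 9 * sqrt(2)/2 = 9*sqrt(2)/2
z = 9*sqrt(2)/2 + (9*sqrt(2)/2)i


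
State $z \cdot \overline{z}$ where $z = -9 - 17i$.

z * conjugate(z) = |z|^2 = a^2 + b^2
= (-9)^2 + (-17)^2 = 370


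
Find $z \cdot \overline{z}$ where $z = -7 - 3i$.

z * conjugate(z) = |z|^2 = a^2 + b^2
= (-7)^2 + (-3)^2 = 58


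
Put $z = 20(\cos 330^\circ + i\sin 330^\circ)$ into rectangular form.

a = r cos θ = 20 * sqrt(3)/2 = 10*sqrt(3)
b = r sin θ = 20 * -1/2 = -10
z = 10*sqrt(3) - 10i


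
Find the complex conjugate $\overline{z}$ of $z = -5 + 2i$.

If z = a + bi, then conjugate(z) = a - bi
conjugate(-5 + 2i) = -5 - 2i


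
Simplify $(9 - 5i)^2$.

(a + bi)^2 = a^2 - b^2 + 2abi
= 9^2 - (-5)^2 + 2*9*(-5)i
= 56 - 90i


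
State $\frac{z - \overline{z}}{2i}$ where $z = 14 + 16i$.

z - conjugate(z) = 2bi
(z - conjugate(z))/(2i) = 2bi/(2i) = b = 16


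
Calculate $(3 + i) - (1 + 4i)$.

(3 - 1) + (1 - 4)i = 2 - 3i


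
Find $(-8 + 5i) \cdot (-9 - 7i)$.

(a1*a2 - b1*b2) + (a1*b2 + b1*a2)i
= (72 - (-35)) + (56 + (-45))i
= 107 + 11i


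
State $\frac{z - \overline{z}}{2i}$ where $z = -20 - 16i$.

z - conjugate(z) = 2bi
(z - conjugate(z))/(2i) = 2bi/(2i) = b = -16


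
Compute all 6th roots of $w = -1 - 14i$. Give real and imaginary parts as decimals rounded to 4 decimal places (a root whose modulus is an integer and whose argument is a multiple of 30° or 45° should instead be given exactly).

|w| = sqrt(197) ≈ 14.035669, arg(w) ≈ 265.914383°
Root modulus = sqrt(197)^(1/6) ≈ 1.553122
Root arguments: θ_k = (arg(w) + 360°k)/6 for k = 0, 1, ..., 5
Compute each root as (root modulus)(cos θ_k + i sin θ_k) using full-precision intermediates, then round to 4 decimal places.
Roots: 1.1112 + 1.0851i, -0.3841 + 1.5049i, -1.4953 + 0.4198i, -1.1112 - 1.0851i, 0.3841 - 1.5049i, 1.4953 - 0.4198i


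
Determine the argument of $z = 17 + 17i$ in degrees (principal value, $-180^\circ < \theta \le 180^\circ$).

θ = arctan(b/a) = arctan(17/17) (quadrant-adjusted) = 45°


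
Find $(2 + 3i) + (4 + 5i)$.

(2 + 4) + (3 + 5)i = 6 + 8i


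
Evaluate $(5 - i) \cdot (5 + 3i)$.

(a1*a2 - b1*b2) + (a1*b2 + b1*a2)i
= (25 - (-3)) + (15 + (-5))i
= 28 + 10i


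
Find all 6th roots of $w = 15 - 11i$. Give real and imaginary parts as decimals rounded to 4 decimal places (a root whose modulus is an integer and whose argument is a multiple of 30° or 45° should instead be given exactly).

|w| = sqrt(346) ≈ 18.601075, arg(w) ≈ 323.746162°
Root modulus = sqrt(346)^(1/6) ≈ 1.627757
Root arguments: θ_k = (arg(w) + 360°k)/6 for k = 0, 1, ..., 5
Compute each root as (root modulus)(cos θ_k + i sin θ_k) using full-precision intermediates, then round to 4 decimal places.
Roots: 0.9577 + 1.3162i, -0.6610 + 1.4875i, -1.6187 + 0.1713i, -0.9577 - 1.3162i, 0.6610 - 1.4875i, 1.6187 - 0.1713i


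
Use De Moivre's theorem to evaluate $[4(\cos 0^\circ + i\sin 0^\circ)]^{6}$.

By De Moivre: z^n = r^n(cos(nθ) + i sin(nθ))
= 4^6(cos(6*0°) + i sin(6*0°))
= 4096(cos 0° + i sin 0°)
= 4096


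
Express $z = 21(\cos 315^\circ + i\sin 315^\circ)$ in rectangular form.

a = r cos θ = 21 * sqrt(2)/2 = 21*sqrt(2)/2
b = r sin θ = 21 * -sqrt(2)/2 = -21*sqrt(2)/2
z = 21*sqrt(2)/2 - (21*sqrt(2)/2)i


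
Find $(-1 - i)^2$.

(a + bi)^2 = a^2 - b^2 + 2abi
= (-1)^2 - (-1)^2 + 2*(-1)*(-1)i
= 2i


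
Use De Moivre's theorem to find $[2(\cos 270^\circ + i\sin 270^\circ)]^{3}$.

By De Moivre: z^n = r^n(cos(nθ) + i sin(nθ))
= 2^3(cos(3*270°) + i sin(3*270°))
= 8(cos 90° + i sin 90°)
= 8i


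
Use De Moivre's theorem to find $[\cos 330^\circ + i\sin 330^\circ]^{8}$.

By De Moivre: z^n = r^n(cos(nθ) + i sin(nθ))
= 1^8(cos(8*330°) + i sin(8*330°))
= 1(cos 120° + i sin 120°)
= -1/2 + (sqrt(3)/2)i


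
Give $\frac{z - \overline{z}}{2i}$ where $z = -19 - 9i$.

z - conjugate(z) = 2bi
(z - conjugate(z))/(2i) = 2bi/(2i) = b = -9


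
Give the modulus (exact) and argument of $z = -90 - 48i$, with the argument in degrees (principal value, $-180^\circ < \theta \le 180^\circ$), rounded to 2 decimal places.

|z| = sqrt((-90)^2 + (-48)^2) = 102
arg(z) = arctan(b/a) = arctan(-48/-90) (quadrant-adjusted) = -151.93°


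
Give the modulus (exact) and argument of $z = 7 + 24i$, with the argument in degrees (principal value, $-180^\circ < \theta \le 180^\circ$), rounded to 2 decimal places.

|z| = sqrt(7^2 + 24^2) = 25
arg(z) = arctan(b/a) = arctan(24/7) (quadrant-adjusted) = 73.74°


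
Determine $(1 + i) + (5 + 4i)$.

(1 + 5) + (1 + 4)i = 6 + 5i


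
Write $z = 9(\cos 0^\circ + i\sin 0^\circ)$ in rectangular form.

a = r cos θ = 9 * 1 = 9
b = r sin θ = 9 * 0 = 0
z = 9


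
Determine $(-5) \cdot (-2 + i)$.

(a1*a2 - b1*b2) + (a1*b2 + b1*a2)i
= (10 - 0) + (-5 + 0)i
= 10 - 5i


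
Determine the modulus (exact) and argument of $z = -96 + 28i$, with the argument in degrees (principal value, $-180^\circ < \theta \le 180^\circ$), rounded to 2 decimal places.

|z| = sqrt((-96)^2 + 28^2) = 100
arg(z) = arctan(b/a) = arctan(28/-96) (quadrant-adjusted) = 163.74°


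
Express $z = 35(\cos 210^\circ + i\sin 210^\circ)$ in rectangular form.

a = r cos θ = 35 * -sqrt(3)/2 = -35*sqrt(3)/2
b = r sin θ = 35 * -1/2 = -35/2
z = -35*sqrt(3)/2 - (35/2)i


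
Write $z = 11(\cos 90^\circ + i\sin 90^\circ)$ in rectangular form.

a = r cos θ = 11 * 0 = 0
b = r sin θ = 11 * 1 = 11
z = 11i


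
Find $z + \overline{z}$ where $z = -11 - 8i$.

z + conjugate(z) = (a + bi) + (a - bi) = 2a
= 2 * (-11) = -22


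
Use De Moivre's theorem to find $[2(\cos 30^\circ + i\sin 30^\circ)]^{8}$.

By De Moivre: z^n = r^n(cos(nθ) + i sin(nθ))
= 2^8(cos(8*30°) + i sin(8*30°))
= 256(cos 240° + i sin 240°)
= -128 - 128*sqrt(3)i


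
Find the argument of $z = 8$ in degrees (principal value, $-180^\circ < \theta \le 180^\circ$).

b = 0 and a > 0, so z lies on the positive real axis: θ = 0°


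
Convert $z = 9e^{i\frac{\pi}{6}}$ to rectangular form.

a = r cos θ = 9 * sqrt(3)/2 = 9*sqrt(3)/2
b = r sin θ = 9 * 1/2 = 9/2
z = 9*sqrt(3)/2 + (9/2)i


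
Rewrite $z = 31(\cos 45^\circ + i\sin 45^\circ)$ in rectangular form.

a = r cos θ = 31 * sqrt(2)/2 = 31*sqrt(2)/2
b = r sin θ = 31 * sqrt(2)/2 = 31*sqrt(2)/2
z = 31*sqrt(2)/2 + (31*sqrt(2)/2)i


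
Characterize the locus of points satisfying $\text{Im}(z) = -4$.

Im(z) = y where z = x + yi; the equation y = -4 is satisfied by all points with that y-coordinate
Locus: Horizontal line y = -4


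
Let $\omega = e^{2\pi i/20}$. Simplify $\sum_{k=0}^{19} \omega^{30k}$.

Let ζ = ω^30 = e^(2πi·30/20). Since 20 ∤ 30, ζ ≠ 1.
Sum = Σ_{k=0}^{19} ζ^k = (ζ^20 - 1)/(ζ - 1) = (ω^{30·20} - 1)/(ζ - 1) = (1 - 1)/(ζ - 1) = 0


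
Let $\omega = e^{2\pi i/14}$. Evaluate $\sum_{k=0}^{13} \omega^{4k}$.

Let ζ = ω^4 = e^(2πi·4/14). Since 14 ∤ 4, ζ ≠ 1.
Sum = Σ_{k=0}^{13} ζ^k = (ζ^14 - 1)/(ζ - 1) = (ω^{4·14} - 1)/(ζ - 1) = (1 - 1)/(ζ - 1) = 0


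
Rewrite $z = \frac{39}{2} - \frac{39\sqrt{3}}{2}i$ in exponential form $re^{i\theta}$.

r = |z| = sqrt((39/2)^2 + (-39*sqrt(3)/2)^2) = sqrt(1521/4 + 4563/4) = sqrt(1521) = 39
θ = arctan(b/a) = arctan(-33.775/19.5) (quadrant-adjusted) = -60° = -π/3
z = 39e^(-i*π/3)


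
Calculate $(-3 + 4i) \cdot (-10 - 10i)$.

(a1*a2 - b1*b2) + (a1*b2 + b1*a2)i
= (30 - (-40)) + (30 + (-40))i
= 70 - 10i


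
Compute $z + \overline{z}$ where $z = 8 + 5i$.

z + conjugate(z) = (a + bi) + (a - bi) = 2a
= 2 * 8 = 16


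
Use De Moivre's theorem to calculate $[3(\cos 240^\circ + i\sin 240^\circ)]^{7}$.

By De Moivre: z^n = r^n(cos(nθ) + i sin(nθ))
= 3^7(cos(7*240°) + i sin(7*240°))
= 2187(cos 240° + i sin 240°)
= -2187/2 - (2187*sqrt(3)/2)i


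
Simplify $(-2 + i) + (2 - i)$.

(-2 + 2) + (1 + (-1))i = 0


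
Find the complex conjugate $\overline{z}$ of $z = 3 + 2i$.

If z = a + bi, then conjugate(z) = a - bi
conjugate(3 + 2i) = 3 - 2i


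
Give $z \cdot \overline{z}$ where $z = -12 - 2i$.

z * conjugate(z) = |z|^2 = a^2 + b^2
= (-12)^2 + (-2)^2 = 148


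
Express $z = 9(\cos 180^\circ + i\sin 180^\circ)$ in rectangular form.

a = r cos θ = 9 * -1 = -9
b = r sin θ = 9 * 0 = 0
z = -9


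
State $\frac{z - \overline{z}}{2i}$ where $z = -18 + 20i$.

z - conjugate(z) = 2bi
(z - conjugate(z))/(2i) = 2bi/(2i) = b = 20


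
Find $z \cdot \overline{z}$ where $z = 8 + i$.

z * conjugate(z) = |z|^2 = a^2 + b^2
= 8^2 + 1^2 = 65


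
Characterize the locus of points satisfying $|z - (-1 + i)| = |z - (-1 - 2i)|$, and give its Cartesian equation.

|z - z1| = |z - z2| means z is equidistant from z1 and z2,
i.e. the perpendicular bisector of the segment from (-1, 1) to (-1, -2) (midpoint (-1, -1/2)).
With z = x + yi, square both sides:
(x - (-1))^2 + (y - 1)^2 = (x - (-1))^2 + (y - (-2))^2
The x^2 and y^2 terms cancel: 0x + (-6)y = 5 - 2 = 3
Simplify: y = -1/2
Locus: Perpendicular bisector of the segment from (-1, 1) to (-1, -2): the line y = -1/2


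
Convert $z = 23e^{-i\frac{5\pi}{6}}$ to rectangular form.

a = r cos θ = 23 * -sqrt(3)/2 = -23*sqrt(3)/2
b = r sin θ = 23 * -1/2 = -23/2
z = -23*sqrt(3)/2 - (23/2)i


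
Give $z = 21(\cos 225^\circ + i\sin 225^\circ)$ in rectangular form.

a = r cos θ = 21 * -sqrt(2)/2 = -21*sqrt(2)/2
b = r sin θ = 21 * -sqrt(2)/2 = -21*sqrt(2)/2
z = -21*sqrt(2)/2 - (21*sqrt(2)/2)i


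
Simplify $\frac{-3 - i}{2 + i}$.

Multiply numerator and denominator by conjugate (2 - i):
= (-3 - i)(2 - i) / (2^2 + 1^2)
= (-7 + i) / 5
= -7/5 + (1/5)i


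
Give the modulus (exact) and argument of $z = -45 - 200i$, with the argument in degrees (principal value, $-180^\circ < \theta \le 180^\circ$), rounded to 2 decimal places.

|z| = sqrt((-45)^2 + (-200)^2) = 205
arg(z) = arctan(b/a) = arctan(-200/-45) (quadrant-adjusted) = -102.68°


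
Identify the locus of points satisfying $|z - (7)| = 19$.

|z - z0| = r describes a circle centered at z0 with radius r
Here z0 = 7 and r = 19
Locus: Circle centered at (7, 0) with radius 19


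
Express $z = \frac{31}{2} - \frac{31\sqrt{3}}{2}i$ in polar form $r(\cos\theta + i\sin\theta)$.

r = |z| = sqrt(a^2 + b^2) = sqrt((31/2)^2 + (-31*sqrt(3)/2)^2) = sqrt(961/4 + 2883/4) = sqrt(961) = 31
θ = arctan(b/a) = arctan(-26.8468/15.5) (quadrant-adjusted) = 300°
z = 31(cos 300° + i sin 300°)


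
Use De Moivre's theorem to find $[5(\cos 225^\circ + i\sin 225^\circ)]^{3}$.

By De Moivre: z^n = r^n(cos(nθ) + i sin(nθ))
= 5^3(cos(3*225°) + i sin(3*225°))
= 125(cos 315° + i sin 315°)
= 125*sqrt(2)/2 - (125*sqrt(2)/2)i


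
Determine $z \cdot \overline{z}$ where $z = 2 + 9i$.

z * conjugate(z) = |z|^2 = a^2 + b^2
= 2^2 + 9^2 = 85


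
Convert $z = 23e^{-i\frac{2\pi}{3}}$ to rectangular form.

a = r cos θ = 23 * -1/2 = -23/2
b = r sin θ = 23 * -sqrt(3)/2 = -23*sqrt(3)/2
z = -23/2 - (23*sqrt(3)/2)i


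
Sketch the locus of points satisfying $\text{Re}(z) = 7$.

Re(z) = x where z = x + yi; the equation x = 7 is satisfied by all points with that x-coordinate
Locus: Vertical line x = 7


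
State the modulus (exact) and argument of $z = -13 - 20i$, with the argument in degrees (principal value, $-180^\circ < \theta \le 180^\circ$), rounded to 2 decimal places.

|z| = sqrt((-13)^2 + (-20)^2) = sqrt(569)
arg(z) = arctan(b/a) = arctan(-20/-13) (quadrant-adjusted) = -123.02°


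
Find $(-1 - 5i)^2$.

(a + bi)^2 = a^2 - b^2 + 2abi
= (-1)^2 - (-5)^2 + 2*(-1)*(-5)i
= -24 + 10i


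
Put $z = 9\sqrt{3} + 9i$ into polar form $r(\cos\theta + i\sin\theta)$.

r = |z| = sqrt(a^2 + b^2) = sqrt((9*sqrt(3))^2 + (9)^2) = sqrt(243 + 81) = sqrt(324) = 18
θ = arctan(b/a) = arctan(9/15.5885) (quadrant-adjusted) = 30°
z = 18(cos 30° + i sin 30°)


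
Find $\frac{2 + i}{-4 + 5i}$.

Multiply numerator and denominator by conjugate (-4 - 5i):
= (2 + i)(-4 - 5i) / ((-4)^2 + 5^2)
= (-3 - 14i) / 41
= -3/41 - (14/41)i


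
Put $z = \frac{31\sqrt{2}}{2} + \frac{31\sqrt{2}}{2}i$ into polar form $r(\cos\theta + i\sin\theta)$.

r = |z| = sqrt(a^2 + b^2) = sqrt((31*sqrt(2)/2)^2 + (31*sqrt(2)/2)^2) = sqrt(961/2 + 961/2) = sqrt(961) = 31
θ = arctan(b/a) = arctan(21.9203/21.9203) (quadrant-adjusted) = 45°
z = 31(cos 45° + i sin 45°)


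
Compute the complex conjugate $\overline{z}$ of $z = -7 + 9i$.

If z = a + bi, then conjugate(z) = a - bi
conjugate(-7 + 9i) = -7 - 9i


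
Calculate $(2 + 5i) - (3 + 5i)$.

(2 - 3) + (5 - 5)i = -1


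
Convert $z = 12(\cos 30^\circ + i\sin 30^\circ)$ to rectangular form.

a = r cos θ = 12 * sqrt(3)/2 = 6*sqrt(3)
b = r sin θ = 12 * 1/2 = 6
z = 6*sqrt(3) + 6i


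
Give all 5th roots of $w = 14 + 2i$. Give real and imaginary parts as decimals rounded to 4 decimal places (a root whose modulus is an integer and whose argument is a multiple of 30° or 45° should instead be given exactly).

|w| = sqrt(200) ≈ 14.142136, arg(w) ≈ 8.130102°
Root modulus = sqrt(200)^(1/5) ≈ 1.698646
Root arguments: θ_k = (arg(w) + 360°k)/5 for k = 0, 1, ..., 4
Compute each root as (root modulus)(cos θ_k + i sin θ_k) using full-precision intermediates, then round to 4 decimal places.
Roots: 1.6980 + 0.0482i, 0.4789 + 1.6298i, -1.4020 + 0.9590i, -1.3453 - 1.0370i, 0.5705 - 1.6000i


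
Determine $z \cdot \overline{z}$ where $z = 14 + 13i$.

z * conjugate(z) = |z|^2 = a^2 + b^2
= 14^2 + 13^2 = 365


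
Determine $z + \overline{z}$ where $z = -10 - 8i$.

z + conjugate(z) = (a + bi) + (a - bi) = 2a
= 2 * (-10) = -20


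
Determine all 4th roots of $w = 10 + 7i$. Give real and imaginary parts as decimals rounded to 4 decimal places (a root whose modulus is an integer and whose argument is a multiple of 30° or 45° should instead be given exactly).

|w| = sqrt(149) ≈ 12.206556, arg(w) ≈ 34.992020°
Root modulus = sqrt(149)^(1/4) ≈ 1.869168
Root arguments: θ_k = (arg(w) + 360°k)/4 for k = 0, 1, ..., 3
Compute each root as (root modulus)(cos θ_k + i sin θ_k) using full-precision intermediates, then round to 4 decimal places.
Roots: 1.8474 + 0.2843i, -0.2843 + 1.8474i, -1.8474 - 0.2843i, 0.2843 - 1.8474i


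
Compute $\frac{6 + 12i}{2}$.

Divisor is real, so divide each part by 2:
= 3 + 6i


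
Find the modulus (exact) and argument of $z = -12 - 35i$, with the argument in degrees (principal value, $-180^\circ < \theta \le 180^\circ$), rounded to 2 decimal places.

|z| = sqrt((-12)^2 + (-35)^2) = 37
arg(z) = arctan(b/a) = arctan(-35/-12) (quadrant-adjusted) = -108.92°


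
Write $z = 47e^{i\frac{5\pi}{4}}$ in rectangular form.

a = r cos θ = 47 * -sqrt(2)/2 = -47*sqrt(2)/2
b = r sin θ = 47 * -sqrt(2)/2 = -47*sqrt(2)/2
z = -47*sqrt(2)/2 - (47*sqrt(2)/2)i


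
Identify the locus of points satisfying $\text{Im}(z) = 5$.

Im(z) = y where z = x + yi; the equation y = 5 is satisfied by all points with that y-coordinate
Locus: Horizontal line y = 5


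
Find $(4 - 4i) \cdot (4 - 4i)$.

(a1*a2 - b1*b2) + (a1*b2 + b1*a2)i
= (16 - 16) + (-16 + (-16))i
= -32i


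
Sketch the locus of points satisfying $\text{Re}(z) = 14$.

Re(z) = x where z = x + yi; the equation x = 14 is satisfied by all points with that x-coordinate
Locus: Vertical line x = 14


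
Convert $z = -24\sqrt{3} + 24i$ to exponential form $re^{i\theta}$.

r = |z| = sqrt((-24*sqrt(3))^2 + (24)^2) = sqrt(1728 + 576) = sqrt(2304) = 48
θ = arctan(b/a) = arctan(24/-41.5692) (quadrant-adjusted) = 150° = 5π/6
z = 48e^(i*5π/6)


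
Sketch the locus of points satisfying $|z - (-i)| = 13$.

|z - z0| = r describes a circle centered at z0 with radius r
Here z0 = -i and r = 13
Locus: Circle centered at (0, -1) with radius 13


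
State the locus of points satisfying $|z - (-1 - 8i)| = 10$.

|z - z0| = r describes a circle centered at z0 with radius r
Here z0 = -1 - 8i and r = 10
Locus: Circle centered at (-1, -8) with radius 10


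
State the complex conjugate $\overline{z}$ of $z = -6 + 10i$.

If z = a + bi, then conjugate(z) = a - bi
conjugate(-6 + 10i) = -6 - 10i


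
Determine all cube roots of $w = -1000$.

|w| = 1000, arg(w) = 180°
Root modulus = 1000^(1/3) = 10
Root arguments: θ_k = (180° + 360°k)/3 for k = 0, 1, ..., 2
Roots: 5 + 5*sqrt(3)i, -10, 5 - 5*sqrt(3)i


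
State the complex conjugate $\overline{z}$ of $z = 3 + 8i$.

If z = a + bi, then conjugate(z) = a - bi
conjugate(3 + 8i) = 3 - 8i


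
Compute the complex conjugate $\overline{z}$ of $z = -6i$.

If z = a + bi, then conjugate(z) = a - bi
conjugate(-6i) = 6i


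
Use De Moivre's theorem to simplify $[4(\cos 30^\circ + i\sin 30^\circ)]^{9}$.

By De Moivre: z^n = r^n(cos(nθ) + i sin(nθ))
= 4^9(cos(9*30°) + i sin(9*30°))
= 262144(cos 270° + i sin 270°)
= -262144i


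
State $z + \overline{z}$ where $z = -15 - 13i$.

z + conjugate(z) = (a + bi) + (a - bi) = 2a
= 2 * (-15) = -30


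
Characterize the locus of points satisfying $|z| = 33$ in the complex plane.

|z| = 33 means sqrt(x^2 + y^2) = 33
This is a circle of radius 33 centered at the origin


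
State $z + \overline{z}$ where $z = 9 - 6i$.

z + conjugate(z) = (a + bi) + (a - bi) = 2a
= 2 * 9 = 18


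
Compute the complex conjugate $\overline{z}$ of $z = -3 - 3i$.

If z = a + bi, then conjugate(z) = a - bi
conjugate(-3 - 3i) = -3 + 3i


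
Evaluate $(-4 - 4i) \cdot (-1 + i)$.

(a1*a2 - b1*b2) + (a1*b2 + b1*a2)i
= (4 - (-4)) + (-4 + 4)i
= 8


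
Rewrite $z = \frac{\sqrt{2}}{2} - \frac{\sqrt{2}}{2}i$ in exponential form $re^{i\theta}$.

r = |z| = sqrt((sqrt(2)/2)^2 + (-sqrt(2)/2)^2) = sqrt(1/2 + 1/2) = sqrt(1) = 1
θ = arctan(b/a) = arctan(-0.7071/0.7071) (quadrant-adjusted) = -45° = -π/4
z = 1e^(-i*π/4)


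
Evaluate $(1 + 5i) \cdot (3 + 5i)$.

(a1*a2 - b1*b2) + (a1*b2 + b1*a2)i
= (3 - 25) + (5 + 15)i
= -22 + 20i


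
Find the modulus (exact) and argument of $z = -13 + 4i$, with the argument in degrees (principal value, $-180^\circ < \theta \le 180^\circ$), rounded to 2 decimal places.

|z| = sqrt((-13)^2 + 4^2) = sqrt(185)
arg(z) = arctan(b/a) = arctan(4/-13) (quadrant-adjusted) = 162.90°
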